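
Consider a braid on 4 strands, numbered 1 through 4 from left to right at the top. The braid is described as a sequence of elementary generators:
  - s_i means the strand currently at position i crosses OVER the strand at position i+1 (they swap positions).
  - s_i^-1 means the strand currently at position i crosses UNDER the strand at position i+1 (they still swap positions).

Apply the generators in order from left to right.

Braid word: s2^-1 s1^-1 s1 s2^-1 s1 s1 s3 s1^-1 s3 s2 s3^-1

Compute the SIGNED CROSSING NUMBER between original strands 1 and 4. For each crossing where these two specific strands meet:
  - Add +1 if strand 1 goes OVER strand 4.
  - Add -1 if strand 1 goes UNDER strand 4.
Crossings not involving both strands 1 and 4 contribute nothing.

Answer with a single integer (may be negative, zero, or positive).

Answer: -1

Derivation:
Gen 1: crossing 2x3. Both 1&4? no. Sum: 0
Gen 2: crossing 1x3. Both 1&4? no. Sum: 0
Gen 3: crossing 3x1. Both 1&4? no. Sum: 0
Gen 4: crossing 3x2. Both 1&4? no. Sum: 0
Gen 5: crossing 1x2. Both 1&4? no. Sum: 0
Gen 6: crossing 2x1. Both 1&4? no. Sum: 0
Gen 7: crossing 3x4. Both 1&4? no. Sum: 0
Gen 8: crossing 1x2. Both 1&4? no. Sum: 0
Gen 9: crossing 4x3. Both 1&4? no. Sum: 0
Gen 10: crossing 1x3. Both 1&4? no. Sum: 0
Gen 11: 1 under 4. Both 1&4? yes. Contrib: -1. Sum: -1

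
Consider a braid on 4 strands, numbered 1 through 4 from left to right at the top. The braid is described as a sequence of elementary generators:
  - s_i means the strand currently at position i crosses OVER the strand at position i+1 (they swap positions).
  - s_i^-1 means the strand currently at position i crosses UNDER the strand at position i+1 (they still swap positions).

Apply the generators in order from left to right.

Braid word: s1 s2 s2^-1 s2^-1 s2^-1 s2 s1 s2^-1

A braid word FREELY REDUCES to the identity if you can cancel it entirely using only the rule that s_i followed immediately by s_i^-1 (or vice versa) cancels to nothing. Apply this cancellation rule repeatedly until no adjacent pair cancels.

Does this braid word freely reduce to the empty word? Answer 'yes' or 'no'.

Answer: no

Derivation:
Gen 1 (s1): push. Stack: [s1]
Gen 2 (s2): push. Stack: [s1 s2]
Gen 3 (s2^-1): cancels prior s2. Stack: [s1]
Gen 4 (s2^-1): push. Stack: [s1 s2^-1]
Gen 5 (s2^-1): push. Stack: [s1 s2^-1 s2^-1]
Gen 6 (s2): cancels prior s2^-1. Stack: [s1 s2^-1]
Gen 7 (s1): push. Stack: [s1 s2^-1 s1]
Gen 8 (s2^-1): push. Stack: [s1 s2^-1 s1 s2^-1]
Reduced word: s1 s2^-1 s1 s2^-1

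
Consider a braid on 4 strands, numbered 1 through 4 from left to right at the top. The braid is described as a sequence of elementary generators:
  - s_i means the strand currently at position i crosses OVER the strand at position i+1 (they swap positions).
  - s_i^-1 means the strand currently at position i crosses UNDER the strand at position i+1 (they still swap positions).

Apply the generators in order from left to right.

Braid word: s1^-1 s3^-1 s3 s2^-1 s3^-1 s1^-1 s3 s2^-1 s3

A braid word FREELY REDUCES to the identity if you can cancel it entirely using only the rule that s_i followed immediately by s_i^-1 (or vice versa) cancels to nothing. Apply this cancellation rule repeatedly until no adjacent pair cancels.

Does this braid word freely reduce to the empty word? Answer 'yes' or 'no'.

Answer: no

Derivation:
Gen 1 (s1^-1): push. Stack: [s1^-1]
Gen 2 (s3^-1): push. Stack: [s1^-1 s3^-1]
Gen 3 (s3): cancels prior s3^-1. Stack: [s1^-1]
Gen 4 (s2^-1): push. Stack: [s1^-1 s2^-1]
Gen 5 (s3^-1): push. Stack: [s1^-1 s2^-1 s3^-1]
Gen 6 (s1^-1): push. Stack: [s1^-1 s2^-1 s3^-1 s1^-1]
Gen 7 (s3): push. Stack: [s1^-1 s2^-1 s3^-1 s1^-1 s3]
Gen 8 (s2^-1): push. Stack: [s1^-1 s2^-1 s3^-1 s1^-1 s3 s2^-1]
Gen 9 (s3): push. Stack: [s1^-1 s2^-1 s3^-1 s1^-1 s3 s2^-1 s3]
Reduced word: s1^-1 s2^-1 s3^-1 s1^-1 s3 s2^-1 s3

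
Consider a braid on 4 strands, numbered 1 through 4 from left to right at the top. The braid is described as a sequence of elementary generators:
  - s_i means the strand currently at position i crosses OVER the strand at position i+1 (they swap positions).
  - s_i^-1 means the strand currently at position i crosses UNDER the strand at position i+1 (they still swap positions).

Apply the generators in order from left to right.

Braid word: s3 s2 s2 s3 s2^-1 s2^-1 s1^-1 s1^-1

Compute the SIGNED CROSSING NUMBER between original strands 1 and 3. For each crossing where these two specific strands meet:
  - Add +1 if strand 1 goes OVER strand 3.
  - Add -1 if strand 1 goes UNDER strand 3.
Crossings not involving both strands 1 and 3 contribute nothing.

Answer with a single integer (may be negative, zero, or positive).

Answer: 0

Derivation:
Gen 1: crossing 3x4. Both 1&3? no. Sum: 0
Gen 2: crossing 2x4. Both 1&3? no. Sum: 0
Gen 3: crossing 4x2. Both 1&3? no. Sum: 0
Gen 4: crossing 4x3. Both 1&3? no. Sum: 0
Gen 5: crossing 2x3. Both 1&3? no. Sum: 0
Gen 6: crossing 3x2. Both 1&3? no. Sum: 0
Gen 7: crossing 1x2. Both 1&3? no. Sum: 0
Gen 8: crossing 2x1. Both 1&3? no. Sum: 0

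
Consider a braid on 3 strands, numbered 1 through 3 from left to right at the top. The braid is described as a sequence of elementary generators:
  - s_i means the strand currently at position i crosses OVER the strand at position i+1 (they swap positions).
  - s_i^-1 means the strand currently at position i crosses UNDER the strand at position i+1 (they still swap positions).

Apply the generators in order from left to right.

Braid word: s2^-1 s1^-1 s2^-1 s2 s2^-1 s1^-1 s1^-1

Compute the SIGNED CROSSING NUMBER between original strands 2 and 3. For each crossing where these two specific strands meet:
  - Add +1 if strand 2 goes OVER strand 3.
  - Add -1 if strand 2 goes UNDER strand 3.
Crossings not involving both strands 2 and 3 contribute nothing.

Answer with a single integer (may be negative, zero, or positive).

Answer: -1

Derivation:
Gen 1: 2 under 3. Both 2&3? yes. Contrib: -1. Sum: -1
Gen 2: crossing 1x3. Both 2&3? no. Sum: -1
Gen 3: crossing 1x2. Both 2&3? no. Sum: -1
Gen 4: crossing 2x1. Both 2&3? no. Sum: -1
Gen 5: crossing 1x2. Both 2&3? no. Sum: -1
Gen 6: 3 under 2. Both 2&3? yes. Contrib: +1. Sum: 0
Gen 7: 2 under 3. Both 2&3? yes. Contrib: -1. Sum: -1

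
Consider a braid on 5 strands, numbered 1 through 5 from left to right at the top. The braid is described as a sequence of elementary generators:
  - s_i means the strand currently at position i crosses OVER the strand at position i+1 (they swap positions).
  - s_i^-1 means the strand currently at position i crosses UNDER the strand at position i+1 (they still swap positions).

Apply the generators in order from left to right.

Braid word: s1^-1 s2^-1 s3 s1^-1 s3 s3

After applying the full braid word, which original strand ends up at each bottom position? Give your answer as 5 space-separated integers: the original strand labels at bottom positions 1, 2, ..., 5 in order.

Gen 1 (s1^-1): strand 1 crosses under strand 2. Perm now: [2 1 3 4 5]
Gen 2 (s2^-1): strand 1 crosses under strand 3. Perm now: [2 3 1 4 5]
Gen 3 (s3): strand 1 crosses over strand 4. Perm now: [2 3 4 1 5]
Gen 4 (s1^-1): strand 2 crosses under strand 3. Perm now: [3 2 4 1 5]
Gen 5 (s3): strand 4 crosses over strand 1. Perm now: [3 2 1 4 5]
Gen 6 (s3): strand 1 crosses over strand 4. Perm now: [3 2 4 1 5]

Answer: 3 2 4 1 5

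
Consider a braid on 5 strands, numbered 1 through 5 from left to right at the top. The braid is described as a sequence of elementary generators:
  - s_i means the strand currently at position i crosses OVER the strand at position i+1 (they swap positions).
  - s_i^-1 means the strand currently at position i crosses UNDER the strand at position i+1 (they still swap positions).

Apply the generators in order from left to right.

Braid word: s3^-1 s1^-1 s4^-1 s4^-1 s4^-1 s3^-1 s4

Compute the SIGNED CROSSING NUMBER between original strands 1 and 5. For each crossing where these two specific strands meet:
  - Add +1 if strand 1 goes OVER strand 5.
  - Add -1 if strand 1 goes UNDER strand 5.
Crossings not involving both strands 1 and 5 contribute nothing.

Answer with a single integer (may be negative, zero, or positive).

Answer: 0

Derivation:
Gen 1: crossing 3x4. Both 1&5? no. Sum: 0
Gen 2: crossing 1x2. Both 1&5? no. Sum: 0
Gen 3: crossing 3x5. Both 1&5? no. Sum: 0
Gen 4: crossing 5x3. Both 1&5? no. Sum: 0
Gen 5: crossing 3x5. Both 1&5? no. Sum: 0
Gen 6: crossing 4x5. Both 1&5? no. Sum: 0
Gen 7: crossing 4x3. Both 1&5? no. Sum: 0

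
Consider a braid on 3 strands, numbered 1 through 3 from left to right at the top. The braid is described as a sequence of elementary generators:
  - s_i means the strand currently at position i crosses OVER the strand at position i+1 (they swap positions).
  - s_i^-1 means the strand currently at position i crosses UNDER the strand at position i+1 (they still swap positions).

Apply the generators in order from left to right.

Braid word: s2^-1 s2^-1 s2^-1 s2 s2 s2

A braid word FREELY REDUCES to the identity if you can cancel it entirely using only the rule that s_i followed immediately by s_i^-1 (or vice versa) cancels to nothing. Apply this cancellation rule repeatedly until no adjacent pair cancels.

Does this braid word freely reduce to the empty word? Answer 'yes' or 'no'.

Answer: yes

Derivation:
Gen 1 (s2^-1): push. Stack: [s2^-1]
Gen 2 (s2^-1): push. Stack: [s2^-1 s2^-1]
Gen 3 (s2^-1): push. Stack: [s2^-1 s2^-1 s2^-1]
Gen 4 (s2): cancels prior s2^-1. Stack: [s2^-1 s2^-1]
Gen 5 (s2): cancels prior s2^-1. Stack: [s2^-1]
Gen 6 (s2): cancels prior s2^-1. Stack: []
Reduced word: (empty)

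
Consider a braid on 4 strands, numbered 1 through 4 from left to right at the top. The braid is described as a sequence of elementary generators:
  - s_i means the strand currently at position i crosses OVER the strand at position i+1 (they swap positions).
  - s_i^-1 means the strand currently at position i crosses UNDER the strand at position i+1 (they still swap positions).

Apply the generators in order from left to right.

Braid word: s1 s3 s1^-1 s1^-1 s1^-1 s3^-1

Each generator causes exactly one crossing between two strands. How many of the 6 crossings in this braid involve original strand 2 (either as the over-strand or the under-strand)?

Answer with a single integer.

Answer: 4

Derivation:
Gen 1: crossing 1x2. Involves strand 2? yes. Count so far: 1
Gen 2: crossing 3x4. Involves strand 2? no. Count so far: 1
Gen 3: crossing 2x1. Involves strand 2? yes. Count so far: 2
Gen 4: crossing 1x2. Involves strand 2? yes. Count so far: 3
Gen 5: crossing 2x1. Involves strand 2? yes. Count so far: 4
Gen 6: crossing 4x3. Involves strand 2? no. Count so far: 4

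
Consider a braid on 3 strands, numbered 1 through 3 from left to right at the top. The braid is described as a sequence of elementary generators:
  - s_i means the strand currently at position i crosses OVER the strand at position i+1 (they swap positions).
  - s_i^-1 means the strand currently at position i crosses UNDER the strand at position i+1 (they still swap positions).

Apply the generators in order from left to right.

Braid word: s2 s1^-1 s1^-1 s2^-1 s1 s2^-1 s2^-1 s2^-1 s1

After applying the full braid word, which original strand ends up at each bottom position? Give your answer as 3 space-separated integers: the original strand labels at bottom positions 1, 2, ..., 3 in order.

Gen 1 (s2): strand 2 crosses over strand 3. Perm now: [1 3 2]
Gen 2 (s1^-1): strand 1 crosses under strand 3. Perm now: [3 1 2]
Gen 3 (s1^-1): strand 3 crosses under strand 1. Perm now: [1 3 2]
Gen 4 (s2^-1): strand 3 crosses under strand 2. Perm now: [1 2 3]
Gen 5 (s1): strand 1 crosses over strand 2. Perm now: [2 1 3]
Gen 6 (s2^-1): strand 1 crosses under strand 3. Perm now: [2 3 1]
Gen 7 (s2^-1): strand 3 crosses under strand 1. Perm now: [2 1 3]
Gen 8 (s2^-1): strand 1 crosses under strand 3. Perm now: [2 3 1]
Gen 9 (s1): strand 2 crosses over strand 3. Perm now: [3 2 1]

Answer: 3 2 1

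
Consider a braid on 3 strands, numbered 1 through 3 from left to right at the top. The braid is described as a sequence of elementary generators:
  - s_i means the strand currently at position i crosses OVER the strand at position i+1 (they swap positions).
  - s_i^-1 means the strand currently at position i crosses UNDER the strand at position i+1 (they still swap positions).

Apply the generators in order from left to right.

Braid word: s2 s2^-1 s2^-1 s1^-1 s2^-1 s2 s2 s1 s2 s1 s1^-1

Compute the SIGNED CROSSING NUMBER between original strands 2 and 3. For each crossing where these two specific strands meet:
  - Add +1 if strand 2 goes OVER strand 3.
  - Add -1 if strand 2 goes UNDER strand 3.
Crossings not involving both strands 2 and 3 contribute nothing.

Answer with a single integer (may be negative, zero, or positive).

Gen 1: 2 over 3. Both 2&3? yes. Contrib: +1. Sum: 1
Gen 2: 3 under 2. Both 2&3? yes. Contrib: +1. Sum: 2
Gen 3: 2 under 3. Both 2&3? yes. Contrib: -1. Sum: 1
Gen 4: crossing 1x3. Both 2&3? no. Sum: 1
Gen 5: crossing 1x2. Both 2&3? no. Sum: 1
Gen 6: crossing 2x1. Both 2&3? no. Sum: 1
Gen 7: crossing 1x2. Both 2&3? no. Sum: 1
Gen 8: 3 over 2. Both 2&3? yes. Contrib: -1. Sum: 0
Gen 9: crossing 3x1. Both 2&3? no. Sum: 0
Gen 10: crossing 2x1. Both 2&3? no. Sum: 0
Gen 11: crossing 1x2. Both 2&3? no. Sum: 0

Answer: 0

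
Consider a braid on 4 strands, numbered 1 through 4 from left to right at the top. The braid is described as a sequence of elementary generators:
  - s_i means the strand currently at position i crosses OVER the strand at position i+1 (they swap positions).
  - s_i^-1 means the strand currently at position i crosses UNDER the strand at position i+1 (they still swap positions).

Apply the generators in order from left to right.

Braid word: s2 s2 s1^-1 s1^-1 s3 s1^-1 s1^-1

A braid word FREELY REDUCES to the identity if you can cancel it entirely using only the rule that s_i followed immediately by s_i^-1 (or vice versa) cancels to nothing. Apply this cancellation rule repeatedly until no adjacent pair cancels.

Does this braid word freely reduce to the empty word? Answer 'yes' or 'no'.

Answer: no

Derivation:
Gen 1 (s2): push. Stack: [s2]
Gen 2 (s2): push. Stack: [s2 s2]
Gen 3 (s1^-1): push. Stack: [s2 s2 s1^-1]
Gen 4 (s1^-1): push. Stack: [s2 s2 s1^-1 s1^-1]
Gen 5 (s3): push. Stack: [s2 s2 s1^-1 s1^-1 s3]
Gen 6 (s1^-1): push. Stack: [s2 s2 s1^-1 s1^-1 s3 s1^-1]
Gen 7 (s1^-1): push. Stack: [s2 s2 s1^-1 s1^-1 s3 s1^-1 s1^-1]
Reduced word: s2 s2 s1^-1 s1^-1 s3 s1^-1 s1^-1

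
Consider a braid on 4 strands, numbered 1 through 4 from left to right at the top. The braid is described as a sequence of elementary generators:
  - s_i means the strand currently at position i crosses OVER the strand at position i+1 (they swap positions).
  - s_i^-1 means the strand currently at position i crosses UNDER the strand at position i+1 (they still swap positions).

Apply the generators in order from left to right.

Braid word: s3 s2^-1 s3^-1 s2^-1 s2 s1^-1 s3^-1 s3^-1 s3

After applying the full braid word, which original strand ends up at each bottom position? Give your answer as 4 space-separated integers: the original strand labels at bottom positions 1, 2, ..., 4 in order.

Answer: 4 1 2 3

Derivation:
Gen 1 (s3): strand 3 crosses over strand 4. Perm now: [1 2 4 3]
Gen 2 (s2^-1): strand 2 crosses under strand 4. Perm now: [1 4 2 3]
Gen 3 (s3^-1): strand 2 crosses under strand 3. Perm now: [1 4 3 2]
Gen 4 (s2^-1): strand 4 crosses under strand 3. Perm now: [1 3 4 2]
Gen 5 (s2): strand 3 crosses over strand 4. Perm now: [1 4 3 2]
Gen 6 (s1^-1): strand 1 crosses under strand 4. Perm now: [4 1 3 2]
Gen 7 (s3^-1): strand 3 crosses under strand 2. Perm now: [4 1 2 3]
Gen 8 (s3^-1): strand 2 crosses under strand 3. Perm now: [4 1 3 2]
Gen 9 (s3): strand 3 crosses over strand 2. Perm now: [4 1 2 3]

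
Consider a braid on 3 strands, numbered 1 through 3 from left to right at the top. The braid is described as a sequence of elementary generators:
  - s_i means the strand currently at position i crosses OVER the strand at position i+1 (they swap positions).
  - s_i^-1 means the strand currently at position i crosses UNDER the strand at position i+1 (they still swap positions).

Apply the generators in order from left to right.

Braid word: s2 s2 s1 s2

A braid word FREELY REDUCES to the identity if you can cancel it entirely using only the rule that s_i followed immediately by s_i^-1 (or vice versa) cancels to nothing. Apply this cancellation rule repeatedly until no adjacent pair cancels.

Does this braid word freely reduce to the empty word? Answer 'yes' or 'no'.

Gen 1 (s2): push. Stack: [s2]
Gen 2 (s2): push. Stack: [s2 s2]
Gen 3 (s1): push. Stack: [s2 s2 s1]
Gen 4 (s2): push. Stack: [s2 s2 s1 s2]
Reduced word: s2 s2 s1 s2

Answer: no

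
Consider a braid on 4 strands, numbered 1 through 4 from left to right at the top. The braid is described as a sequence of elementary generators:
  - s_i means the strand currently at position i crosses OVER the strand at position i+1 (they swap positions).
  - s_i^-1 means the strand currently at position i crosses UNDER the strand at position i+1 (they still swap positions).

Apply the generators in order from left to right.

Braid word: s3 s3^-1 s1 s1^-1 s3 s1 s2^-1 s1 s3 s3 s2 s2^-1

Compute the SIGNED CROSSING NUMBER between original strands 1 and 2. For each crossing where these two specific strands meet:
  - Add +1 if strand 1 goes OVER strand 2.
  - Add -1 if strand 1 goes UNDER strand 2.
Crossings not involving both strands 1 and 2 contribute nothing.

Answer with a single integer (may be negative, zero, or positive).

Answer: 1

Derivation:
Gen 1: crossing 3x4. Both 1&2? no. Sum: 0
Gen 2: crossing 4x3. Both 1&2? no. Sum: 0
Gen 3: 1 over 2. Both 1&2? yes. Contrib: +1. Sum: 1
Gen 4: 2 under 1. Both 1&2? yes. Contrib: +1. Sum: 2
Gen 5: crossing 3x4. Both 1&2? no. Sum: 2
Gen 6: 1 over 2. Both 1&2? yes. Contrib: +1. Sum: 3
Gen 7: crossing 1x4. Both 1&2? no. Sum: 3
Gen 8: crossing 2x4. Both 1&2? no. Sum: 3
Gen 9: crossing 1x3. Both 1&2? no. Sum: 3
Gen 10: crossing 3x1. Both 1&2? no. Sum: 3
Gen 11: 2 over 1. Both 1&2? yes. Contrib: -1. Sum: 2
Gen 12: 1 under 2. Both 1&2? yes. Contrib: -1. Sum: 1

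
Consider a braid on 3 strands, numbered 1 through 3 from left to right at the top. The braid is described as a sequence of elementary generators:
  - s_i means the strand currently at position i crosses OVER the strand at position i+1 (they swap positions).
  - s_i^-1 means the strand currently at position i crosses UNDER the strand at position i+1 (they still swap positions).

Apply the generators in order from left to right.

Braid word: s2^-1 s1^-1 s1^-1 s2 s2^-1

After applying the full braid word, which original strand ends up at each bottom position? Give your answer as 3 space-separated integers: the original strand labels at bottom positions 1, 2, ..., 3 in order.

Gen 1 (s2^-1): strand 2 crosses under strand 3. Perm now: [1 3 2]
Gen 2 (s1^-1): strand 1 crosses under strand 3. Perm now: [3 1 2]
Gen 3 (s1^-1): strand 3 crosses under strand 1. Perm now: [1 3 2]
Gen 4 (s2): strand 3 crosses over strand 2. Perm now: [1 2 3]
Gen 5 (s2^-1): strand 2 crosses under strand 3. Perm now: [1 3 2]

Answer: 1 3 2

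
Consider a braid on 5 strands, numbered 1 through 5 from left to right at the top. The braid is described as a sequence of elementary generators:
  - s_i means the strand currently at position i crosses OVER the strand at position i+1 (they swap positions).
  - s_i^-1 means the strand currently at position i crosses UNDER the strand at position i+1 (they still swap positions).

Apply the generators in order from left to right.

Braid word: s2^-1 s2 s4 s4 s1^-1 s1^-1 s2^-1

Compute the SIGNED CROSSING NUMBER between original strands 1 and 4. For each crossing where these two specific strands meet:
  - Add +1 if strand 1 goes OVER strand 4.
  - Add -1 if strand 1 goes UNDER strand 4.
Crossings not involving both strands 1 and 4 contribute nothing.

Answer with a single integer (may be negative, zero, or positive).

Answer: 0

Derivation:
Gen 1: crossing 2x3. Both 1&4? no. Sum: 0
Gen 2: crossing 3x2. Both 1&4? no. Sum: 0
Gen 3: crossing 4x5. Both 1&4? no. Sum: 0
Gen 4: crossing 5x4. Both 1&4? no. Sum: 0
Gen 5: crossing 1x2. Both 1&4? no. Sum: 0
Gen 6: crossing 2x1. Both 1&4? no. Sum: 0
Gen 7: crossing 2x3. Both 1&4? no. Sum: 0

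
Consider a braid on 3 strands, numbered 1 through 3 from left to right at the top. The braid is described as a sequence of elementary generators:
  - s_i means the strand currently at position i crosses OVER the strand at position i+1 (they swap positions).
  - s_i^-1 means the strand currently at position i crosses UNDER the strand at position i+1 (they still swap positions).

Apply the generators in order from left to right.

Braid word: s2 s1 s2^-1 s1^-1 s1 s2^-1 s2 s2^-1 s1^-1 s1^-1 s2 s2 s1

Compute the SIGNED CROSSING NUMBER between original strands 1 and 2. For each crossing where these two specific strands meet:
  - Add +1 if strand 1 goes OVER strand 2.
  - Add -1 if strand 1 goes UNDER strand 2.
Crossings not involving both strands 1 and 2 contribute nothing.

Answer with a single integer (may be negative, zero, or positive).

Answer: 2

Derivation:
Gen 1: crossing 2x3. Both 1&2? no. Sum: 0
Gen 2: crossing 1x3. Both 1&2? no. Sum: 0
Gen 3: 1 under 2. Both 1&2? yes. Contrib: -1. Sum: -1
Gen 4: crossing 3x2. Both 1&2? no. Sum: -1
Gen 5: crossing 2x3. Both 1&2? no. Sum: -1
Gen 6: 2 under 1. Both 1&2? yes. Contrib: +1. Sum: 0
Gen 7: 1 over 2. Both 1&2? yes. Contrib: +1. Sum: 1
Gen 8: 2 under 1. Both 1&2? yes. Contrib: +1. Sum: 2
Gen 9: crossing 3x1. Both 1&2? no. Sum: 2
Gen 10: crossing 1x3. Both 1&2? no. Sum: 2
Gen 11: 1 over 2. Both 1&2? yes. Contrib: +1. Sum: 3
Gen 12: 2 over 1. Both 1&2? yes. Contrib: -1. Sum: 2
Gen 13: crossing 3x1. Both 1&2? no. Sum: 2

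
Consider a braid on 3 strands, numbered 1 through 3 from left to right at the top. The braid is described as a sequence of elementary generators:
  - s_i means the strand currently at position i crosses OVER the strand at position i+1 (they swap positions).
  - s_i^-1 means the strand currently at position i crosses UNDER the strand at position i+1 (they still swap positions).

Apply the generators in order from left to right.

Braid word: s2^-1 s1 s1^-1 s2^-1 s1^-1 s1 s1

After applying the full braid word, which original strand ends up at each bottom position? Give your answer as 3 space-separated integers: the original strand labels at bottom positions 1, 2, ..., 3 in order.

Answer: 2 1 3

Derivation:
Gen 1 (s2^-1): strand 2 crosses under strand 3. Perm now: [1 3 2]
Gen 2 (s1): strand 1 crosses over strand 3. Perm now: [3 1 2]
Gen 3 (s1^-1): strand 3 crosses under strand 1. Perm now: [1 3 2]
Gen 4 (s2^-1): strand 3 crosses under strand 2. Perm now: [1 2 3]
Gen 5 (s1^-1): strand 1 crosses under strand 2. Perm now: [2 1 3]
Gen 6 (s1): strand 2 crosses over strand 1. Perm now: [1 2 3]
Gen 7 (s1): strand 1 crosses over strand 2. Perm now: [2 1 3]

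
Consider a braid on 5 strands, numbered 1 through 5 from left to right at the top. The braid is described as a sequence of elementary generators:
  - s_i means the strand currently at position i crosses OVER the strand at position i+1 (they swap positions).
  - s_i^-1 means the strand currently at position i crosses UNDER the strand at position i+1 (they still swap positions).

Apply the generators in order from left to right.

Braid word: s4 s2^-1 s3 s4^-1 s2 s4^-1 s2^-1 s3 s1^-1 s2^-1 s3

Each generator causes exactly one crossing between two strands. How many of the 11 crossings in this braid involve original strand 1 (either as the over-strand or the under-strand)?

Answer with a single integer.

Gen 1: crossing 4x5. Involves strand 1? no. Count so far: 0
Gen 2: crossing 2x3. Involves strand 1? no. Count so far: 0
Gen 3: crossing 2x5. Involves strand 1? no. Count so far: 0
Gen 4: crossing 2x4. Involves strand 1? no. Count so far: 0
Gen 5: crossing 3x5. Involves strand 1? no. Count so far: 0
Gen 6: crossing 4x2. Involves strand 1? no. Count so far: 0
Gen 7: crossing 5x3. Involves strand 1? no. Count so far: 0
Gen 8: crossing 5x2. Involves strand 1? no. Count so far: 0
Gen 9: crossing 1x3. Involves strand 1? yes. Count so far: 1
Gen 10: crossing 1x2. Involves strand 1? yes. Count so far: 2
Gen 11: crossing 1x5. Involves strand 1? yes. Count so far: 3

Answer: 3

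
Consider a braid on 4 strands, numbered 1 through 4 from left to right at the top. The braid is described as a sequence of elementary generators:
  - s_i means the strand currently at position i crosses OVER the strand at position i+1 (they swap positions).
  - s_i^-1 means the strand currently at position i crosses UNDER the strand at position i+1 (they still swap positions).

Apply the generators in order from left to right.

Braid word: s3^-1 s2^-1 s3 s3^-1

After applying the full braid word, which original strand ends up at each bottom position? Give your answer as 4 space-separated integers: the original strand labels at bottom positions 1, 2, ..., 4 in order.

Gen 1 (s3^-1): strand 3 crosses under strand 4. Perm now: [1 2 4 3]
Gen 2 (s2^-1): strand 2 crosses under strand 4. Perm now: [1 4 2 3]
Gen 3 (s3): strand 2 crosses over strand 3. Perm now: [1 4 3 2]
Gen 4 (s3^-1): strand 3 crosses under strand 2. Perm now: [1 4 2 3]

Answer: 1 4 2 3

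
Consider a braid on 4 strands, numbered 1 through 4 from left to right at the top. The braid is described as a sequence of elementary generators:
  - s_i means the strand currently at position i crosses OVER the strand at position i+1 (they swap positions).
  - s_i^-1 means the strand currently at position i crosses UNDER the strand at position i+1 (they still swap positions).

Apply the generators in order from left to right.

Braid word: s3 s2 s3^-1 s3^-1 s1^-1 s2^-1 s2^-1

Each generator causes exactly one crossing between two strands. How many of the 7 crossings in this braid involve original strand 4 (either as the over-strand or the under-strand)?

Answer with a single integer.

Answer: 3

Derivation:
Gen 1: crossing 3x4. Involves strand 4? yes. Count so far: 1
Gen 2: crossing 2x4. Involves strand 4? yes. Count so far: 2
Gen 3: crossing 2x3. Involves strand 4? no. Count so far: 2
Gen 4: crossing 3x2. Involves strand 4? no. Count so far: 2
Gen 5: crossing 1x4. Involves strand 4? yes. Count so far: 3
Gen 6: crossing 1x2. Involves strand 4? no. Count so far: 3
Gen 7: crossing 2x1. Involves strand 4? no. Count so far: 3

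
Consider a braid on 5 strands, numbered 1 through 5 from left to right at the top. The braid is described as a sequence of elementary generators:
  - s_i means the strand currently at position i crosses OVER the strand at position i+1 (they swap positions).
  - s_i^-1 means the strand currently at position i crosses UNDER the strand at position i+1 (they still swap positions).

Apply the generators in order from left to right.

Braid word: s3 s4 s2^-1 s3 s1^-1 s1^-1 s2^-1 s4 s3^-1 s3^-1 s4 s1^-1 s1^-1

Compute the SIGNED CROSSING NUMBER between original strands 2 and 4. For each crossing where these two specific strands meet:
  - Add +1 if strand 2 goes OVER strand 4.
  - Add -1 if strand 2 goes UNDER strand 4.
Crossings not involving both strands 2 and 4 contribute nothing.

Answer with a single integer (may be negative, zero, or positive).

Gen 1: crossing 3x4. Both 2&4? no. Sum: 0
Gen 2: crossing 3x5. Both 2&4? no. Sum: 0
Gen 3: 2 under 4. Both 2&4? yes. Contrib: -1. Sum: -1
Gen 4: crossing 2x5. Both 2&4? no. Sum: -1
Gen 5: crossing 1x4. Both 2&4? no. Sum: -1
Gen 6: crossing 4x1. Both 2&4? no. Sum: -1
Gen 7: crossing 4x5. Both 2&4? no. Sum: -1
Gen 8: crossing 2x3. Both 2&4? no. Sum: -1
Gen 9: crossing 4x3. Both 2&4? no. Sum: -1
Gen 10: crossing 3x4. Both 2&4? no. Sum: -1
Gen 11: crossing 3x2. Both 2&4? no. Sum: -1
Gen 12: crossing 1x5. Both 2&4? no. Sum: -1
Gen 13: crossing 5x1. Both 2&4? no. Sum: -1

Answer: -1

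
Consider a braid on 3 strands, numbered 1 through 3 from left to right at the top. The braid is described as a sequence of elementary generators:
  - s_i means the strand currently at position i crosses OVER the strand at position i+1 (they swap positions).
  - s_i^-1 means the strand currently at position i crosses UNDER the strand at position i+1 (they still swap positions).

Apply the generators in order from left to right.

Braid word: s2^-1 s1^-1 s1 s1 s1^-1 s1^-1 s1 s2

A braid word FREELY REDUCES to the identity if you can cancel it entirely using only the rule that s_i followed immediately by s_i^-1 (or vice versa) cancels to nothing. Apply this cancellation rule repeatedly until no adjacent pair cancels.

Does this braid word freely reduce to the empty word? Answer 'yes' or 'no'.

Gen 1 (s2^-1): push. Stack: [s2^-1]
Gen 2 (s1^-1): push. Stack: [s2^-1 s1^-1]
Gen 3 (s1): cancels prior s1^-1. Stack: [s2^-1]
Gen 4 (s1): push. Stack: [s2^-1 s1]
Gen 5 (s1^-1): cancels prior s1. Stack: [s2^-1]
Gen 6 (s1^-1): push. Stack: [s2^-1 s1^-1]
Gen 7 (s1): cancels prior s1^-1. Stack: [s2^-1]
Gen 8 (s2): cancels prior s2^-1. Stack: []
Reduced word: (empty)

Answer: yes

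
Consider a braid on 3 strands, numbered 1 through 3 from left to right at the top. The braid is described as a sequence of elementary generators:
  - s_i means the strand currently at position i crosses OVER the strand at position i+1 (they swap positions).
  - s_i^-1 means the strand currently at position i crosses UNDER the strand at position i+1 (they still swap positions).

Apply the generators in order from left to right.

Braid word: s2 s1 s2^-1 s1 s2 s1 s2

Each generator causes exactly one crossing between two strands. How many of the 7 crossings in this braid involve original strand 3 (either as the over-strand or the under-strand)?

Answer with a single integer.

Gen 1: crossing 2x3. Involves strand 3? yes. Count so far: 1
Gen 2: crossing 1x3. Involves strand 3? yes. Count so far: 2
Gen 3: crossing 1x2. Involves strand 3? no. Count so far: 2
Gen 4: crossing 3x2. Involves strand 3? yes. Count so far: 3
Gen 5: crossing 3x1. Involves strand 3? yes. Count so far: 4
Gen 6: crossing 2x1. Involves strand 3? no. Count so far: 4
Gen 7: crossing 2x3. Involves strand 3? yes. Count so far: 5

Answer: 5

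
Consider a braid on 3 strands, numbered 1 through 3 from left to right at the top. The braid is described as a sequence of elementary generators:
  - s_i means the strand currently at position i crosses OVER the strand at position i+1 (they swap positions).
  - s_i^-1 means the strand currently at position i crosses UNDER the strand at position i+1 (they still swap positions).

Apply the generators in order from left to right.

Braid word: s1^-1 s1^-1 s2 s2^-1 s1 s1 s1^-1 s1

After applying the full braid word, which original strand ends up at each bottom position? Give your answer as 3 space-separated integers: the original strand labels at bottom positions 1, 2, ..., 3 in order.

Gen 1 (s1^-1): strand 1 crosses under strand 2. Perm now: [2 1 3]
Gen 2 (s1^-1): strand 2 crosses under strand 1. Perm now: [1 2 3]
Gen 3 (s2): strand 2 crosses over strand 3. Perm now: [1 3 2]
Gen 4 (s2^-1): strand 3 crosses under strand 2. Perm now: [1 2 3]
Gen 5 (s1): strand 1 crosses over strand 2. Perm now: [2 1 3]
Gen 6 (s1): strand 2 crosses over strand 1. Perm now: [1 2 3]
Gen 7 (s1^-1): strand 1 crosses under strand 2. Perm now: [2 1 3]
Gen 8 (s1): strand 2 crosses over strand 1. Perm now: [1 2 3]

Answer: 1 2 3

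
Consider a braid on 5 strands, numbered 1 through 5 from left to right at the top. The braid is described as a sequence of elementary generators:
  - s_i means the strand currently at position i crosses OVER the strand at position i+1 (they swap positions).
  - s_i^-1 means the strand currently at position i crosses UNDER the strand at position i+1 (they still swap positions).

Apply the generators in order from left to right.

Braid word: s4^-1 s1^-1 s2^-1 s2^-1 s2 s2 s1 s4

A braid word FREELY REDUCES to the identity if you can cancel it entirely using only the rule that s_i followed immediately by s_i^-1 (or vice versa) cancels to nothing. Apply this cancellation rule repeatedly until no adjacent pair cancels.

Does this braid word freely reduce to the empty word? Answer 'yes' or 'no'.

Answer: yes

Derivation:
Gen 1 (s4^-1): push. Stack: [s4^-1]
Gen 2 (s1^-1): push. Stack: [s4^-1 s1^-1]
Gen 3 (s2^-1): push. Stack: [s4^-1 s1^-1 s2^-1]
Gen 4 (s2^-1): push. Stack: [s4^-1 s1^-1 s2^-1 s2^-1]
Gen 5 (s2): cancels prior s2^-1. Stack: [s4^-1 s1^-1 s2^-1]
Gen 6 (s2): cancels prior s2^-1. Stack: [s4^-1 s1^-1]
Gen 7 (s1): cancels prior s1^-1. Stack: [s4^-1]
Gen 8 (s4): cancels prior s4^-1. Stack: []
Reduced word: (empty)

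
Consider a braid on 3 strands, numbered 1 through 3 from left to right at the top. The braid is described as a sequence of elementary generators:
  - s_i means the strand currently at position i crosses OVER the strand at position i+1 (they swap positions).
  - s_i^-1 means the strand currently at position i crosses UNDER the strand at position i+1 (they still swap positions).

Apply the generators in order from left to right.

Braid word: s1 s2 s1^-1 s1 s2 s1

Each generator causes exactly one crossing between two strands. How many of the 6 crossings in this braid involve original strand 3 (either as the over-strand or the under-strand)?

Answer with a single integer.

Gen 1: crossing 1x2. Involves strand 3? no. Count so far: 0
Gen 2: crossing 1x3. Involves strand 3? yes. Count so far: 1
Gen 3: crossing 2x3. Involves strand 3? yes. Count so far: 2
Gen 4: crossing 3x2. Involves strand 3? yes. Count so far: 3
Gen 5: crossing 3x1. Involves strand 3? yes. Count so far: 4
Gen 6: crossing 2x1. Involves strand 3? no. Count so far: 4

Answer: 4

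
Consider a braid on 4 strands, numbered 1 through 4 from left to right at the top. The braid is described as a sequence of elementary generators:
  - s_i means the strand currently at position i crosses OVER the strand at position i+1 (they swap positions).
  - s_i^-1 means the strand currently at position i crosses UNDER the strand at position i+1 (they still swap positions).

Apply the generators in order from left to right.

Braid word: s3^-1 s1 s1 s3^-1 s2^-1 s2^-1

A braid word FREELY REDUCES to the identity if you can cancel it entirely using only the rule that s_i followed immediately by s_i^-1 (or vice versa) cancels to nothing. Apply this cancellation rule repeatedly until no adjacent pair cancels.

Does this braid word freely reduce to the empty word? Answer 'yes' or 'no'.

Gen 1 (s3^-1): push. Stack: [s3^-1]
Gen 2 (s1): push. Stack: [s3^-1 s1]
Gen 3 (s1): push. Stack: [s3^-1 s1 s1]
Gen 4 (s3^-1): push. Stack: [s3^-1 s1 s1 s3^-1]
Gen 5 (s2^-1): push. Stack: [s3^-1 s1 s1 s3^-1 s2^-1]
Gen 6 (s2^-1): push. Stack: [s3^-1 s1 s1 s3^-1 s2^-1 s2^-1]
Reduced word: s3^-1 s1 s1 s3^-1 s2^-1 s2^-1

Answer: no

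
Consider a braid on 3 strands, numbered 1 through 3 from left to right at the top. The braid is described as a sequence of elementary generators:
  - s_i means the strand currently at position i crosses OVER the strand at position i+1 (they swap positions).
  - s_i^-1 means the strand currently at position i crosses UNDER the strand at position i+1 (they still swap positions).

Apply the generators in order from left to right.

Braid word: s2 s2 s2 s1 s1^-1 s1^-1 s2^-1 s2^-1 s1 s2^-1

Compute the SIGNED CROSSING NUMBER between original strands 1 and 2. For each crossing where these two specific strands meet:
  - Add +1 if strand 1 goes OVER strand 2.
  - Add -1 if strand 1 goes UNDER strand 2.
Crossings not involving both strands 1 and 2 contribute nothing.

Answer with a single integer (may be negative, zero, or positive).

Gen 1: crossing 2x3. Both 1&2? no. Sum: 0
Gen 2: crossing 3x2. Both 1&2? no. Sum: 0
Gen 3: crossing 2x3. Both 1&2? no. Sum: 0
Gen 4: crossing 1x3. Both 1&2? no. Sum: 0
Gen 5: crossing 3x1. Both 1&2? no. Sum: 0
Gen 6: crossing 1x3. Both 1&2? no. Sum: 0
Gen 7: 1 under 2. Both 1&2? yes. Contrib: -1. Sum: -1
Gen 8: 2 under 1. Both 1&2? yes. Contrib: +1. Sum: 0
Gen 9: crossing 3x1. Both 1&2? no. Sum: 0
Gen 10: crossing 3x2. Both 1&2? no. Sum: 0

Answer: 0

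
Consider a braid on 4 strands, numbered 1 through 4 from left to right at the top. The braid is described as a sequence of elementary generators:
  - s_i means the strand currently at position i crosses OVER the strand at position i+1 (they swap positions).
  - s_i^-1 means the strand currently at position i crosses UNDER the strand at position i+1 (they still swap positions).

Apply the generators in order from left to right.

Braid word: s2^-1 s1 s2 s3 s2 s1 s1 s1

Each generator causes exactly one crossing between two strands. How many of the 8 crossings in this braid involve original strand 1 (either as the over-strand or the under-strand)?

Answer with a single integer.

Gen 1: crossing 2x3. Involves strand 1? no. Count so far: 0
Gen 2: crossing 1x3. Involves strand 1? yes. Count so far: 1
Gen 3: crossing 1x2. Involves strand 1? yes. Count so far: 2
Gen 4: crossing 1x4. Involves strand 1? yes. Count so far: 3
Gen 5: crossing 2x4. Involves strand 1? no. Count so far: 3
Gen 6: crossing 3x4. Involves strand 1? no. Count so far: 3
Gen 7: crossing 4x3. Involves strand 1? no. Count so far: 3
Gen 8: crossing 3x4. Involves strand 1? no. Count so far: 3

Answer: 3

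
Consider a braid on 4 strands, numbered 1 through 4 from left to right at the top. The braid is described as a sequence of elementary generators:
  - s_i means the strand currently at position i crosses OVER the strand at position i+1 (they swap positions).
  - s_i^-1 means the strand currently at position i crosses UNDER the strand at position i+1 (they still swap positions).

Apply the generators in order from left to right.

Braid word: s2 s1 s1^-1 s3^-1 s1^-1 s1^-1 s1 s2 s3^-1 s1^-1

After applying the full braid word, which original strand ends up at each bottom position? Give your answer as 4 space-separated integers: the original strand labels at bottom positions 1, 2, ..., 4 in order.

Answer: 4 3 2 1

Derivation:
Gen 1 (s2): strand 2 crosses over strand 3. Perm now: [1 3 2 4]
Gen 2 (s1): strand 1 crosses over strand 3. Perm now: [3 1 2 4]
Gen 3 (s1^-1): strand 3 crosses under strand 1. Perm now: [1 3 2 4]
Gen 4 (s3^-1): strand 2 crosses under strand 4. Perm now: [1 3 4 2]
Gen 5 (s1^-1): strand 1 crosses under strand 3. Perm now: [3 1 4 2]
Gen 6 (s1^-1): strand 3 crosses under strand 1. Perm now: [1 3 4 2]
Gen 7 (s1): strand 1 crosses over strand 3. Perm now: [3 1 4 2]
Gen 8 (s2): strand 1 crosses over strand 4. Perm now: [3 4 1 2]
Gen 9 (s3^-1): strand 1 crosses under strand 2. Perm now: [3 4 2 1]
Gen 10 (s1^-1): strand 3 crosses under strand 4. Perm now: [4 3 2 1]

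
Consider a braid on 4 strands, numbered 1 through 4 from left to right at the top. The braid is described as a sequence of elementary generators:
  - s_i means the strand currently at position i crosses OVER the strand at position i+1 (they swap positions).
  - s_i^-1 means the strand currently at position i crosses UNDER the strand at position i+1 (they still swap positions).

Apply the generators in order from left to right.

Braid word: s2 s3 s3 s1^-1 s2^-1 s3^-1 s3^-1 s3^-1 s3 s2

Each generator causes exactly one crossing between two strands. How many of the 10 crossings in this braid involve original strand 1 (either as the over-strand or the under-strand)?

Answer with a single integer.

Gen 1: crossing 2x3. Involves strand 1? no. Count so far: 0
Gen 2: crossing 2x4. Involves strand 1? no. Count so far: 0
Gen 3: crossing 4x2. Involves strand 1? no. Count so far: 0
Gen 4: crossing 1x3. Involves strand 1? yes. Count so far: 1
Gen 5: crossing 1x2. Involves strand 1? yes. Count so far: 2
Gen 6: crossing 1x4. Involves strand 1? yes. Count so far: 3
Gen 7: crossing 4x1. Involves strand 1? yes. Count so far: 4
Gen 8: crossing 1x4. Involves strand 1? yes. Count so far: 5
Gen 9: crossing 4x1. Involves strand 1? yes. Count so far: 6
Gen 10: crossing 2x1. Involves strand 1? yes. Count so far: 7

Answer: 7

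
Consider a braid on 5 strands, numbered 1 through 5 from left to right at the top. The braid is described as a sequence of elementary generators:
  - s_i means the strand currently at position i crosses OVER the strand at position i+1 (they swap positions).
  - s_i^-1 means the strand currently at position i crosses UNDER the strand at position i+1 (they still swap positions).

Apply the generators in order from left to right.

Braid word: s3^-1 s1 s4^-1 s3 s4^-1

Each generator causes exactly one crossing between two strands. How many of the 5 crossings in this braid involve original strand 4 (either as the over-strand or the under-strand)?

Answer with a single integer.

Answer: 3

Derivation:
Gen 1: crossing 3x4. Involves strand 4? yes. Count so far: 1
Gen 2: crossing 1x2. Involves strand 4? no. Count so far: 1
Gen 3: crossing 3x5. Involves strand 4? no. Count so far: 1
Gen 4: crossing 4x5. Involves strand 4? yes. Count so far: 2
Gen 5: crossing 4x3. Involves strand 4? yes. Count so far: 3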